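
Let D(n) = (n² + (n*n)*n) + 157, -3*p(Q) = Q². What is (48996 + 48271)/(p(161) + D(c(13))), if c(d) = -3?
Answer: -291801/25504 ≈ -11.441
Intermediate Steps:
p(Q) = -Q²/3
D(n) = 157 + n² + n³ (D(n) = (n² + n²*n) + 157 = (n² + n³) + 157 = 157 + n² + n³)
(48996 + 48271)/(p(161) + D(c(13))) = (48996 + 48271)/(-⅓*161² + (157 + (-3)² + (-3)³)) = 97267/(-⅓*25921 + (157 + 9 - 27)) = 97267/(-25921/3 + 139) = 97267/(-25504/3) = 97267*(-3/25504) = -291801/25504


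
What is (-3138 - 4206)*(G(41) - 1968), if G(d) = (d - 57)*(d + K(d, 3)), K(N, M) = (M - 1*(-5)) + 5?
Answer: 20798208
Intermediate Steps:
K(N, M) = 10 + M (K(N, M) = (M + 5) + 5 = (5 + M) + 5 = 10 + M)
G(d) = (-57 + d)*(13 + d) (G(d) = (d - 57)*(d + (10 + 3)) = (-57 + d)*(d + 13) = (-57 + d)*(13 + d))
(-3138 - 4206)*(G(41) - 1968) = (-3138 - 4206)*((-741 + 41² - 44*41) - 1968) = -7344*((-741 + 1681 - 1804) - 1968) = -7344*(-864 - 1968) = -7344*(-2832) = 20798208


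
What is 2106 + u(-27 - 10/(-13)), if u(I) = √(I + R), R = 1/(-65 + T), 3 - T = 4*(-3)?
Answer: 2106 + I*√443638/130 ≈ 2106.0 + 5.1236*I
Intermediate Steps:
T = 15 (T = 3 - 4*(-3) = 3 - 1*(-12) = 3 + 12 = 15)
R = -1/50 (R = 1/(-65 + 15) = 1/(-50) = -1/50 ≈ -0.020000)
u(I) = √(-1/50 + I) (u(I) = √(I - 1/50) = √(-1/50 + I))
2106 + u(-27 - 10/(-13)) = 2106 + √(-2 + 100*(-27 - 10/(-13)))/10 = 2106 + √(-2 + 100*(-27 - 10*(-1/13)))/10 = 2106 + √(-2 + 100*(-27 + 10/13))/10 = 2106 + √(-2 + 100*(-341/13))/10 = 2106 + √(-2 - 34100/13)/10 = 2106 + √(-34126/13)/10 = 2106 + (I*√443638/13)/10 = 2106 + I*√443638/130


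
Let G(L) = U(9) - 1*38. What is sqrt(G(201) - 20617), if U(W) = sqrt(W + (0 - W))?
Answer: 9*I*sqrt(255) ≈ 143.72*I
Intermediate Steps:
U(W) = 0 (U(W) = sqrt(W - W) = sqrt(0) = 0)
G(L) = -38 (G(L) = 0 - 1*38 = 0 - 38 = -38)
sqrt(G(201) - 20617) = sqrt(-38 - 20617) = sqrt(-20655) = 9*I*sqrt(255)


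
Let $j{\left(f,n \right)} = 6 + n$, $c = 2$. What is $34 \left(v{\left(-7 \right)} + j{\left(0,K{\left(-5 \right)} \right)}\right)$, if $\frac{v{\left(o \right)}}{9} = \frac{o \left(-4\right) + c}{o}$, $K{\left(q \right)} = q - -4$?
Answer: $- \frac{7990}{7} \approx -1141.4$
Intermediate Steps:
$K{\left(q \right)} = 4 + q$ ($K{\left(q \right)} = q + 4 = 4 + q$)
$v{\left(o \right)} = \frac{9 \left(2 - 4 o\right)}{o}$ ($v{\left(o \right)} = 9 \frac{o \left(-4\right) + 2}{o} = 9 \frac{- 4 o + 2}{o} = 9 \frac{2 - 4 o}{o} = \frac{9 \left(2 - 4 o\right)}{o}$)
$34 \left(v{\left(-7 \right)} + j{\left(0,K{\left(-5 \right)} \right)}\right) = 34 \left(\left(-36 + \frac{18}{-7}\right) + \left(6 + \left(4 - 5\right)\right)\right) = 34 \left(\left(-36 + 18 \left(- \frac{1}{7}\right)\right) + \left(6 - 1\right)\right) = 34 \left(\left(-36 - \frac{18}{7}\right) + 5\right) = 34 \left(- \frac{270}{7} + 5\right) = 34 \left(- \frac{235}{7}\right) = - \frac{7990}{7}$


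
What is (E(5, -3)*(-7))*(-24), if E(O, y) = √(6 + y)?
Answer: 168*√3 ≈ 290.98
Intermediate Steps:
(E(5, -3)*(-7))*(-24) = (√(6 - 3)*(-7))*(-24) = (√3*(-7))*(-24) = -7*√3*(-24) = 168*√3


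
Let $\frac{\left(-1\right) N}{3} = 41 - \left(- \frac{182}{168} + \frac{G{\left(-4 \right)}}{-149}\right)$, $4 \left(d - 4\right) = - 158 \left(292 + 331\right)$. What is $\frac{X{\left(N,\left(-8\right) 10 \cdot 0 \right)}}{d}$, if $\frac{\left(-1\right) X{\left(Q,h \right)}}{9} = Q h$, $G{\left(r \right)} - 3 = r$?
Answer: $0$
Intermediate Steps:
$G{\left(r \right)} = 3 + r$
$d = - \frac{49209}{2}$ ($d = 4 + \frac{\left(-158\right) \left(292 + 331\right)}{4} = 4 + \frac{\left(-158\right) 623}{4} = 4 + \frac{1}{4} \left(-98434\right) = 4 - \frac{49217}{2} = - \frac{49209}{2} \approx -24605.0$)
$N = - \frac{75233}{596}$ ($N = - 3 \left(41 - \left(- \frac{182}{168} + \frac{3 - 4}{-149}\right)\right) = - 3 \left(41 - \left(\left(-182\right) \frac{1}{168} - - \frac{1}{149}\right)\right) = - 3 \left(41 - \left(- \frac{13}{12} + \frac{1}{149}\right)\right) = - 3 \left(41 - - \frac{1925}{1788}\right) = - 3 \left(41 + \frac{1925}{1788}\right) = \left(-3\right) \frac{75233}{1788} = - \frac{75233}{596} \approx -126.23$)
$X{\left(Q,h \right)} = - 9 Q h$
$\frac{X{\left(N,\left(-8\right) 10 \cdot 0 \right)}}{d} = \frac{\left(-9\right) \left(- \frac{75233}{596}\right) \left(-8\right) 10 \cdot 0}{- \frac{49209}{2}} = \left(-9\right) \left(- \frac{75233}{596}\right) \left(\left(-80\right) 0\right) \left(- \frac{2}{49209}\right) = \left(-9\right) \left(- \frac{75233}{596}\right) 0 \left(- \frac{2}{49209}\right) = 0 \left(- \frac{2}{49209}\right) = 0$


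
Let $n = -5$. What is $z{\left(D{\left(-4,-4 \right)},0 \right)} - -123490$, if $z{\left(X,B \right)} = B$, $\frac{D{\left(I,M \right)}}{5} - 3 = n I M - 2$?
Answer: $123490$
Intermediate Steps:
$D{\left(I,M \right)} = 5 - 25 I M$ ($D{\left(I,M \right)} = 15 + 5 \left(- 5 I M - 2\right) = 15 + 5 \left(-2 - 5 I M\right) = 15 - \left(10 + 25 I M\right) = 5 - 25 I M$)
$z{\left(D{\left(-4,-4 \right)},0 \right)} - -123490 = 0 - -123490 = 0 + 123490 = 123490$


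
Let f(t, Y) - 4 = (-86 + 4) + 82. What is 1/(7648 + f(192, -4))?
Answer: 1/7652 ≈ 0.00013068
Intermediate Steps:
f(t, Y) = 4 (f(t, Y) = 4 + ((-86 + 4) + 82) = 4 + (-82 + 82) = 4 + 0 = 4)
1/(7648 + f(192, -4)) = 1/(7648 + 4) = 1/7652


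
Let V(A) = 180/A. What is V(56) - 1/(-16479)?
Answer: 741569/230706 ≈ 3.2143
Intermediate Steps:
V(56) - 1/(-16479) = 180/56 - 1/(-16479) = 180*(1/56) - 1*(-1/16479) = 45/14 + 1/16479 = 741569/230706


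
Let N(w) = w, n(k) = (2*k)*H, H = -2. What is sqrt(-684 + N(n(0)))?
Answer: 6*I*sqrt(19) ≈ 26.153*I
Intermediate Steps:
n(k) = -4*k (n(k) = (2*k)*(-2) = -4*k)
sqrt(-684 + N(n(0))) = sqrt(-684 - 4*0) = sqrt(-684 + 0) = sqrt(-684) = 6*I*sqrt(19)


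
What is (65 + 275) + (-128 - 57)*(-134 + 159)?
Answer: -4285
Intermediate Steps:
(65 + 275) + (-128 - 57)*(-134 + 159) = 340 - 185*25 = 340 - 4625 = -4285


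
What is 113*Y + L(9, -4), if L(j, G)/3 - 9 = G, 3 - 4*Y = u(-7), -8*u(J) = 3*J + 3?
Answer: 579/16 ≈ 36.188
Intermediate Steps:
u(J) = -3/8 - 3*J/8 (u(J) = -(3*J + 3)/8 = -(3 + 3*J)/8 = -3/8 - 3*J/8)
Y = 3/16 (Y = 3/4 - (-3/8 - 3/8*(-7))/4 = 3/4 - (-3/8 + 21/8)/4 = 3/4 - 1/4*9/4 = 3/4 - 9/16 = 3/16 ≈ 0.18750)
L(j, G) = 27 + 3*G
113*Y + L(9, -4) = 113*(3/16) + (27 + 3*(-4)) = 339/16 + (27 - 12) = 339/16 + 15 = 579/16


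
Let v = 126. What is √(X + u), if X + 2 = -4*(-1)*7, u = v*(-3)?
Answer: 4*I*√22 ≈ 18.762*I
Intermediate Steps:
u = -378 (u = 126*(-3) = -378)
X = 26 (X = -2 - 4*(-1)*7 = -2 + 4*7 = -2 + 28 = 26)
√(X + u) = √(26 - 378) = √(-352) = 4*I*√22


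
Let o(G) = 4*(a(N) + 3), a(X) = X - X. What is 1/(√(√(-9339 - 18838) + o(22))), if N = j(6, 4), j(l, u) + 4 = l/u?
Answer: (12 + I*√28177)^(-½) ≈ 0.056418 - 0.052528*I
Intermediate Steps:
j(l, u) = -4 + l/u
N = -5/2 (N = -4 + 6/4 = -4 + 6*(¼) = -4 + 3/2 = -5/2 ≈ -2.5000)
a(X) = 0
o(G) = 12 (o(G) = 4*(0 + 3) = 4*3 = 12)
1/(√(√(-9339 - 18838) + o(22))) = 1/(√(√(-9339 - 18838) + 12)) = 1/(√(√(-28177) + 12)) = 1/(√(I*√28177 + 12)) = 1/(√(12 + I*√28177)) = (12 + I*√28177)^(-½)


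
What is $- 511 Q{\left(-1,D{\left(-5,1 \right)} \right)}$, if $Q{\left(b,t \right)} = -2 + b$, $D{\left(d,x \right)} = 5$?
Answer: $1533$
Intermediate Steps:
$- 511 Q{\left(-1,D{\left(-5,1 \right)} \right)} = - 511 \left(-2 - 1\right) = \left(-511\right) \left(-3\right) = 1533$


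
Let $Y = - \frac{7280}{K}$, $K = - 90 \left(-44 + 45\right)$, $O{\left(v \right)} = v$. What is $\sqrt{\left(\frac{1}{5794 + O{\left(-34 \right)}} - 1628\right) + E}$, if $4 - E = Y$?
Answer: $\frac{i \sqrt{98201590}}{240} \approx 41.29 i$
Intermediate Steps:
$K = -90$ ($K = \left(-90\right) 1 = -90$)
$Y = \frac{728}{9}$ ($Y = - \frac{7280}{-90} = \left(-7280\right) \left(- \frac{1}{90}\right) = \frac{728}{9} \approx 80.889$)
$E = - \frac{692}{9}$ ($E = 4 - \frac{728}{9} = - \frac{692}{9} \approx -76.889$)
$\sqrt{\left(\frac{1}{5794 + O{\left(-34 \right)}} - 1628\right) + E} = \sqrt{\left(\frac{1}{5794 - 34} - 1628\right) - \frac{692}{9}} = \sqrt{\left(\frac{1}{5760} - 1628\right) - \frac{692}{9}} = \sqrt{- \frac{9377279}{5760} - \frac{692}{9}} = \sqrt{- \frac{9820159}{5760}} = \frac{i \sqrt{98201590}}{240}$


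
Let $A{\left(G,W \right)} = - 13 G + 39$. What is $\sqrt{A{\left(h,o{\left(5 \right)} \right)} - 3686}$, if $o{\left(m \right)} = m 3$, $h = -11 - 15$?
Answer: $i \sqrt{3309} \approx 57.524 i$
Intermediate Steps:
$h = -26$
$o{\left(m \right)} = 3 m$
$A{\left(G,W \right)} = 39 - 13 G$
$\sqrt{A{\left(h,o{\left(5 \right)} \right)} - 3686} = \sqrt{\left(39 - -338\right) - 3686} = \sqrt{\left(39 + 338\right) - 3686} = \sqrt{377 - 3686} = \sqrt{-3309} = i \sqrt{3309}$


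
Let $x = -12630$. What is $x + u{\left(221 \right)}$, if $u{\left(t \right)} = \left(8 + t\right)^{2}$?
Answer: $39811$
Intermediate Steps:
$x + u{\left(221 \right)} = -12630 + \left(8 + 221\right)^{2} = -12630 + 229^{2} = -12630 + 52441 = 39811$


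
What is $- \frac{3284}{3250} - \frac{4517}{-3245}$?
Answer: $\frac{402367}{1054625} \approx 0.38153$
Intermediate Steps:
$- \frac{3284}{3250} - \frac{4517}{-3245} = \left(-3284\right) \frac{1}{3250} - - \frac{4517}{3245} = - \frac{1642}{1625} + \frac{4517}{3245} = \frac{402367}{1054625}$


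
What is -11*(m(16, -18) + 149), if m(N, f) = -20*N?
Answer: 1881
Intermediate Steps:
-11*(m(16, -18) + 149) = -11*(-20*16 + 149) = -11*(-320 + 149) = -11*(-171) = 1881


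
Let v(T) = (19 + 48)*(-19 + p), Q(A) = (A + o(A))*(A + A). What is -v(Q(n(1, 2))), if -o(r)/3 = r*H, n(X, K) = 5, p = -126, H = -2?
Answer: 9715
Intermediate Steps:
o(r) = 6*r (o(r) = -3*r*(-2) = -(-6)*r = 6*r)
Q(A) = 14*A² (Q(A) = (A + 6*A)*(A + A) = (7*A)*(2*A) = 14*A²)
v(T) = -9715 (v(T) = (19 + 48)*(-19 - 126) = 67*(-145) = -9715)
-v(Q(n(1, 2))) = -1*(-9715) = 9715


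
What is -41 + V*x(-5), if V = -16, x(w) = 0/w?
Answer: -41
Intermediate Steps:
x(w) = 0
-41 + V*x(-5) = -41 - 16*0 = -41 + 0 = -41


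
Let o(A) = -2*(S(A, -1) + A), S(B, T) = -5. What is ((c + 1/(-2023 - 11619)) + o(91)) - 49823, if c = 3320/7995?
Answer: -1090559775521/21813558 ≈ -49995.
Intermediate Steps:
o(A) = 10 - 2*A (o(A) = -2*(-5 + A) = 10 - 2*A)
c = 664/1599 (c = 3320*(1/7995) = 664/1599 ≈ 0.41526)
((c + 1/(-2023 - 11619)) + o(91)) - 49823 = ((664/1599 + 1/(-2023 - 11619)) + (10 - 2*91)) - 49823 = ((664/1599 + 1/(-13642)) + (10 - 182)) - 49823 = ((664/1599 - 1/13642) - 172) - 49823 = (9056689/21813558 - 172) - 49823 = -3742875287/21813558 - 49823 = -1090559775521/21813558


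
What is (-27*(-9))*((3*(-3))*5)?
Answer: -10935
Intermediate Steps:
(-27*(-9))*((3*(-3))*5) = 243*(-9*5) = 243*(-45) = -10935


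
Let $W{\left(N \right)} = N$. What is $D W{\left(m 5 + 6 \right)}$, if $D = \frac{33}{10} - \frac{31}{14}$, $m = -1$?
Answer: $\frac{38}{35} \approx 1.0857$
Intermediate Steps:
$D = \frac{38}{35}$ ($D = 33 \cdot \frac{1}{10} - \frac{31}{14} = \frac{33}{10} - \frac{31}{14} = \frac{38}{35} \approx 1.0857$)
$D W{\left(m 5 + 6 \right)} = \frac{38 \left(\left(-1\right) 5 + 6\right)}{35} = \frac{38 \left(-5 + 6\right)}{35} = \frac{38}{35} \cdot 1 = \frac{38}{35}$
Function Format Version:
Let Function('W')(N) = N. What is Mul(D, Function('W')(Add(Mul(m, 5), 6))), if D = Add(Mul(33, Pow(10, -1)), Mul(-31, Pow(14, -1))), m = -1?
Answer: Rational(38, 35) ≈ 1.0857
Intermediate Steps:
D = Rational(38, 35) (D = Add(Mul(33, Rational(1, 10)), Mul(-31, Rational(1, 14))) = Add(Rational(33, 10), Rational(-31, 14)) = Rational(38, 35) ≈ 1.0857)
Mul(D, Function('W')(Add(Mul(m, 5), 6))) = Mul(Rational(38, 35), Add(Mul(-1, 5), 6)) = Mul(Rational(38, 35), Add(-5, 6)) = Mul(Rational(38, 35), 1) = Rational(38, 35)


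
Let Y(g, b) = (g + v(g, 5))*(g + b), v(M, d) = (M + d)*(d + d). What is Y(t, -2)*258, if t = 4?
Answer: 48504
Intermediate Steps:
v(M, d) = 2*d*(M + d) (v(M, d) = (M + d)*(2*d) = 2*d*(M + d))
Y(g, b) = (50 + 11*g)*(b + g) (Y(g, b) = (g + 2*5*(g + 5))*(g + b) = (g + 2*5*(5 + g))*(b + g) = (g + (50 + 10*g))*(b + g) = (50 + 11*g)*(b + g))
Y(t, -2)*258 = (11*4² + 50*(-2) + 50*4 + 11*(-2)*4)*258 = (11*16 - 100 + 200 - 88)*258 = (176 - 100 + 200 - 88)*258 = 188*258 = 48504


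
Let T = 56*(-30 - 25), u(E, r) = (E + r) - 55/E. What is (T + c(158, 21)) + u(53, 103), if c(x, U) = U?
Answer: -153914/53 ≈ -2904.0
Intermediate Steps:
u(E, r) = E + r - 55/E
T = -3080 (T = 56*(-55) = -3080)
(T + c(158, 21)) + u(53, 103) = (-3080 + 21) + (53 + 103 - 55/53) = -3059 + (53 + 103 - 55*1/53) = -3059 + (53 + 103 - 55/53) = -3059 + 8213/53 = -153914/53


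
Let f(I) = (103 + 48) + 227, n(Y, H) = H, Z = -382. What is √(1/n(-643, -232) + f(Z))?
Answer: √5086310/116 ≈ 19.442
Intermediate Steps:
f(I) = 378 (f(I) = 151 + 227 = 378)
√(1/n(-643, -232) + f(Z)) = √(1/(-232) + 378) = √(-1/232 + 378) = √(87695/232) = √5086310/116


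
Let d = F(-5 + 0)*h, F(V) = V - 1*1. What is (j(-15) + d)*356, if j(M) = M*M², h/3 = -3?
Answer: -1182276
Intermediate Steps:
h = -9 (h = 3*(-3) = -9)
F(V) = -1 + V (F(V) = V - 1 = -1 + V)
j(M) = M³
d = 54 (d = (-1 + (-5 + 0))*(-9) = (-1 - 5)*(-9) = -6*(-9) = 54)
(j(-15) + d)*356 = ((-15)³ + 54)*356 = (-3375 + 54)*356 = -3321*356 = -1182276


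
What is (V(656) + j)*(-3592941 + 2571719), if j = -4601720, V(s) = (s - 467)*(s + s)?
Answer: 4446147324944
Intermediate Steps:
V(s) = 2*s*(-467 + s) (V(s) = (-467 + s)*(2*s) = 2*s*(-467 + s))
(V(656) + j)*(-3592941 + 2571719) = (2*656*(-467 + 656) - 4601720)*(-3592941 + 2571719) = (2*656*189 - 4601720)*(-1021222) = (247968 - 4601720)*(-1021222) = -4353752*(-1021222) = 4446147324944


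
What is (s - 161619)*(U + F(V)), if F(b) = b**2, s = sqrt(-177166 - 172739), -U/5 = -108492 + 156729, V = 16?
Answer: 38938704051 - 240929*I*sqrt(349905) ≈ 3.8939e+10 - 1.4252e+8*I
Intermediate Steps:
U = -241185 (U = -5*(-108492 + 156729) = -5*48237 = -241185)
s = I*sqrt(349905) (s = sqrt(-349905) = I*sqrt(349905) ≈ 591.53*I)
(s - 161619)*(U + F(V)) = (I*sqrt(349905) - 161619)*(-241185 + 16**2) = (-161619 + I*sqrt(349905))*(-241185 + 256) = (-161619 + I*sqrt(349905))*(-240929) = 38938704051 - 240929*I*sqrt(349905)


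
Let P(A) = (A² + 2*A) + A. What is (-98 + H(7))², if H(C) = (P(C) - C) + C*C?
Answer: 196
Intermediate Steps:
P(A) = A² + 3*A
H(C) = C² - C + C*(3 + C) (H(C) = (C*(3 + C) - C) + C*C = (-C + C*(3 + C)) + C² = C² - C + C*(3 + C))
(-98 + H(7))² = (-98 + 2*7*(1 + 7))² = (-98 + 2*7*8)² = (-98 + 112)² = 14² = 196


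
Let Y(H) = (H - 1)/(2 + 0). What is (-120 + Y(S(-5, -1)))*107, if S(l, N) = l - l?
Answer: -25787/2 ≈ -12894.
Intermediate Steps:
S(l, N) = 0
Y(H) = -½ + H/2 (Y(H) = (-1 + H)/2 = (-1 + H)*(½) = -½ + H/2)
(-120 + Y(S(-5, -1)))*107 = (-120 + (-½ + (½)*0))*107 = (-120 + (-½ + 0))*107 = (-120 - ½)*107 = -241/2*107 = -25787/2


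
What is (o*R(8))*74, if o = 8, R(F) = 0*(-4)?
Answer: 0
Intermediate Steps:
R(F) = 0
(o*R(8))*74 = (8*0)*74 = 0*74 = 0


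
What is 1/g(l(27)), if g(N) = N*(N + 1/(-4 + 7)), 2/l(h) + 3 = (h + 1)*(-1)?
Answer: -2883/50 ≈ -57.660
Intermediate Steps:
l(h) = 2/(-4 - h) (l(h) = 2/(-3 + (h + 1)*(-1)) = 2/(-3 + (1 + h)*(-1)) = 2/(-3 + (-1 - h)) = 2/(-4 - h))
g(N) = N*(1/3 + N) (g(N) = N*(N + 1/3) = N*(1/3 + N))
1/g(l(27)) = 1/((-2/(4 + 27))*(1/3 - 2/(4 + 27))) = 1/((-2/31)*(1/3 - 2/31)) = 1/((-2*1/31)*(1/3 - 2*1/31)) = 1/(-2*(1/3 - 2/31)/31) = 1/(-2/31*25/93) = 1/(-50/2883) = -2883/50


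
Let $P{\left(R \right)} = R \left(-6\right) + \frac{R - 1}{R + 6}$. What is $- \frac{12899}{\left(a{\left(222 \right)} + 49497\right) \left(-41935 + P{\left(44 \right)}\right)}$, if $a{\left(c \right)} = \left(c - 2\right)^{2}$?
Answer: $\frac{644950}{206553565579} \approx 3.1224 \cdot 10^{-6}$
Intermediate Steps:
$P{\left(R \right)} = - 6 R + \frac{-1 + R}{6 + R}$
$a{\left(c \right)} = \left(-2 + c\right)^{2}$
$- \frac{12899}{\left(a{\left(222 \right)} + 49497\right) \left(-41935 + P{\left(44 \right)}\right)} = - \frac{12899}{\left(\left(-2 + 222\right)^{2} + 49497\right) \left(-41935 + \frac{-1 - 1540 - 6 \cdot 44^{2}}{6 + 44}\right)} = - \frac{12899}{\left(220^{2} + 49497\right) \left(-41935 + \frac{-1 - 1540 - 11616}{50}\right)} = - \frac{12899}{\left(48400 + 49497\right) \left(-41935 + \frac{-1 - 1540 - 11616}{50}\right)} = - \frac{12899}{97897 \left(-41935 + \frac{1}{50} \left(-13157\right)\right)} = - \frac{12899}{97897 \left(-41935 - \frac{13157}{50}\right)} = - \frac{12899}{97897 \left(- \frac{2109907}{50}\right)} = - \frac{12899}{- \frac{206553565579}{50}} = \left(-12899\right) \left(- \frac{50}{206553565579}\right) = \frac{644950}{206553565579}$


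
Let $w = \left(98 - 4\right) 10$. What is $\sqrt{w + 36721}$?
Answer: $\sqrt{37661} \approx 194.06$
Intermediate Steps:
$w = 940$ ($w = 94 \cdot 10 = 940$)
$\sqrt{w + 36721} = \sqrt{940 + 36721} = \sqrt{37661}$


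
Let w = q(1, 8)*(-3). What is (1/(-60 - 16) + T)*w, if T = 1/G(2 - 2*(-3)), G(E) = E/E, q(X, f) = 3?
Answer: -675/76 ≈ -8.8816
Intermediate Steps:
G(E) = 1
w = -9 (w = 3*(-3) = -9)
T = 1 (T = 1/1 = 1)
(1/(-60 - 16) + T)*w = (1/(-60 - 16) + 1)*(-9) = (1/(-76) + 1)*(-9) = (-1/76 + 1)*(-9) = (75/76)*(-9) = -675/76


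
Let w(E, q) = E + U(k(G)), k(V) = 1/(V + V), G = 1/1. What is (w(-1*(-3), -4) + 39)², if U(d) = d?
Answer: 7225/4 ≈ 1806.3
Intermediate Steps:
G = 1
k(V) = 1/(2*V)
w(E, q) = ½ + E (w(E, q) = E + (½)/1 = E + (½)*1 = E + ½ = ½ + E)
(w(-1*(-3), -4) + 39)² = ((½ - 1*(-3)) + 39)² = ((½ + 3) + 39)² = (7/2 + 39)² = (85/2)² = 7225/4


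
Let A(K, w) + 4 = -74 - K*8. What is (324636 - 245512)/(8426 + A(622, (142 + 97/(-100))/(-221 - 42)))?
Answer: 19781/843 ≈ 23.465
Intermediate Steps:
A(K, w) = -78 - 8*K (A(K, w) = -4 + (-74 - K*8) = -4 + (-74 - 8*K) = -78 - 8*K)
(324636 - 245512)/(8426 + A(622, (142 + 97/(-100))/(-221 - 42))) = (324636 - 245512)/(8426 + (-78 - 8*622)) = 79124/(8426 + (-78 - 4976)) = 79124/(8426 - 5054) = 79124/3372 = 79124*(1/3372) = 19781/843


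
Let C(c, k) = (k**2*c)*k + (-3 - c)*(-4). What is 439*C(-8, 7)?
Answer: -1213396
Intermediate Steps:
C(c, k) = 12 + 4*c + c*k**3 (C(c, k) = (c*k**2)*k + (12 + 4*c) = c*k**3 + (12 + 4*c) = 12 + 4*c + c*k**3)
439*C(-8, 7) = 439*(12 + 4*(-8) - 8*7**3) = 439*(12 - 32 - 8*343) = 439*(12 - 32 - 2744) = 439*(-2764) = -1213396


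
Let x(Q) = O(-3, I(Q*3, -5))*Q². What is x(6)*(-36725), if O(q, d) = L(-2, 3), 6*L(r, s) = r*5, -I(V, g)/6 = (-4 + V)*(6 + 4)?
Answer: 2203500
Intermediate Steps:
I(V, g) = 240 - 60*V (I(V, g) = -6*(-4 + V)*(6 + 4) = -6*(-4 + V)*10 = -6*(-40 + 10*V) = 240 - 60*V)
L(r, s) = 5*r/6 (L(r, s) = (r*5)/6 = (5*r)/6 = 5*r/6)
O(q, d) = -5/3 (O(q, d) = (⅚)*(-2) = -5/3)
x(Q) = -5*Q²/3
x(6)*(-36725) = -5/3*6²*(-36725) = -5/3*36*(-36725) = -60*(-36725) = 2203500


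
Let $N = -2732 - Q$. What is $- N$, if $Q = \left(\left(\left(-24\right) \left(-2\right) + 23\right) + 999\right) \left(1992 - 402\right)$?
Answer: $1704032$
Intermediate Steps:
$Q = 1701300$ ($Q = \left(\left(48 + 23\right) + 999\right) 1590 = \left(71 + 999\right) 1590 = 1070 \cdot 1590 = 1701300$)
$N = -1704032$ ($N = -2732 - 1701300 = -1704032$)
$- N = \left(-1\right) \left(-1704032\right) = 1704032$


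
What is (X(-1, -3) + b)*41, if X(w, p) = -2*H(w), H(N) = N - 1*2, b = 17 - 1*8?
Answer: 615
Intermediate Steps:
b = 9 (b = 17 - 8 = 9)
H(N) = -2 + N (H(N) = N - 2 = -2 + N)
X(w, p) = 4 - 2*w (X(w, p) = -2*(-2 + w) = 4 - 2*w)
(X(-1, -3) + b)*41 = ((4 - 2*(-1)) + 9)*41 = ((4 + 2) + 9)*41 = (6 + 9)*41 = 15*41 = 615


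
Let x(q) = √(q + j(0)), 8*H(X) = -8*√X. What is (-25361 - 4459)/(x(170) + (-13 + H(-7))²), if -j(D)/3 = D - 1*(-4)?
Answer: -29820/(√158 + (13 + I*√7)²) ≈ -147.86 + 58.265*I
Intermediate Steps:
H(X) = -√X (H(X) = (-8*√X)/8 = -√X)
j(D) = -12 - 3*D (j(D) = -3*(D - 1*(-4)) = -3*(D + 4) = -3*(4 + D) = -12 - 3*D)
x(q) = √(-12 + q) (x(q) = √(q + (-12 - 3*0)) = √(q + (-12 + 0)) = √(q - 12) = √(-12 + q))
(-25361 - 4459)/(x(170) + (-13 + H(-7))²) = (-25361 - 4459)/(√(-12 + 170) + (-13 - √(-7))²) = -29820/(√158 + (-13 - I*√7)²)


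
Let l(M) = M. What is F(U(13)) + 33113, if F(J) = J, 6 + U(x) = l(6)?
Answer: 33113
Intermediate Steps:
U(x) = 0 (U(x) = -6 + 6 = 0)
F(U(13)) + 33113 = 0 + 33113 = 33113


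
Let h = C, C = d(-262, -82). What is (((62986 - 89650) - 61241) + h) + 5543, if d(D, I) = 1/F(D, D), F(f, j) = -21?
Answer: -1729603/21 ≈ -82362.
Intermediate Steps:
d(D, I) = -1/21 (d(D, I) = 1/(-21) = -1/21)
C = -1/21 ≈ -0.047619
h = -1/21 ≈ -0.047619
(((62986 - 89650) - 61241) + h) + 5543 = (((62986 - 89650) - 61241) - 1/21) + 5543 = ((-26664 - 61241) - 1/21) + 5543 = (-87905 - 1/21) + 5543 = -1846006/21 + 5543 = -1729603/21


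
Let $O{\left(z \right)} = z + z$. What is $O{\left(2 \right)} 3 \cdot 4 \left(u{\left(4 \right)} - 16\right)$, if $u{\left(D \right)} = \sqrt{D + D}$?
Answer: $-768 + 96 \sqrt{2} \approx -632.24$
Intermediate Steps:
$O{\left(z \right)} = 2 z$
$u{\left(D \right)} = \sqrt{2} \sqrt{D}$ ($u{\left(D \right)} = \sqrt{2 D} = \sqrt{2} \sqrt{D}$)
$O{\left(2 \right)} 3 \cdot 4 \left(u{\left(4 \right)} - 16\right) = 2 \cdot 2 \cdot 3 \cdot 4 \left(\sqrt{2} \sqrt{4} - 16\right) = 4 \cdot 3 \cdot 4 \left(\sqrt{2} \cdot 2 - 16\right) = 12 \cdot 4 \left(2 \sqrt{2} - 16\right) = 48 \left(-16 + 2 \sqrt{2}\right) = -768 + 96 \sqrt{2}$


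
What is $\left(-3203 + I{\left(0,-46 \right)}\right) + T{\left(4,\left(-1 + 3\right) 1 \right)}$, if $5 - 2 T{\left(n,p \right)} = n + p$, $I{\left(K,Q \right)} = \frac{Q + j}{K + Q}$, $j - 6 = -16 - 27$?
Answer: $- \frac{73639}{23} \approx -3201.7$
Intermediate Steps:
$j = -37$ ($j = 6 - 43 = -37$)
$I{\left(K,Q \right)} = \frac{-37 + Q}{K + Q}$ ($I{\left(K,Q \right)} = \frac{Q - 37}{K + Q} = \frac{-37 + Q}{K + Q}$)
$T{\left(n,p \right)} = \frac{5}{2} - \frac{n}{2} - \frac{p}{2}$ ($T{\left(n,p \right)} = \frac{5}{2} - \frac{n + p}{2} = \frac{5}{2} - \left(\frac{n}{2} + \frac{p}{2}\right) = \frac{5}{2} - \frac{n}{2} - \frac{p}{2}$)
$\left(-3203 + I{\left(0,-46 \right)}\right) + T{\left(4,\left(-1 + 3\right) 1 \right)} = \left(-3203 + \frac{-37 - 46}{0 - 46}\right) - \left(- \frac{1}{2} + \frac{1}{2} \left(-1 + 3\right) 1\right) = \left(-3203 + \frac{1}{-46} \left(-83\right)\right) - \left(- \frac{1}{2} + \frac{1}{2} \cdot 2 \cdot 1\right) = \left(-3203 - - \frac{83}{46}\right) - \frac{1}{2} = \left(-3203 + \frac{83}{46}\right) - \frac{1}{2} = - \frac{147255}{46} - \frac{1}{2} = - \frac{73639}{23}$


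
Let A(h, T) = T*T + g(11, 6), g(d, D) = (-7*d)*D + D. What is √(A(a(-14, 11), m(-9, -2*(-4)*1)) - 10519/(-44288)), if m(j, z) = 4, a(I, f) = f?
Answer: I*√3369382773/2768 ≈ 20.971*I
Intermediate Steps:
g(d, D) = D - 7*D*d (g(d, D) = -7*D*d + D = D - 7*D*d)
A(h, T) = -456 + T² (A(h, T) = T*T + 6*(1 - 7*11) = T² + 6*(1 - 77) = T² + 6*(-76) = T² - 456 = -456 + T²)
√(A(a(-14, 11), m(-9, -2*(-4)*1)) - 10519/(-44288)) = √((-456 + 4²) - 10519/(-44288)) = √((-456 + 16) - 10519*(-1/44288)) = √(-440 + 10519/44288) = √(-19476201/44288) = I*√3369382773/2768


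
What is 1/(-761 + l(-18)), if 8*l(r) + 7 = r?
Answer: -8/6113 ≈ -0.0013087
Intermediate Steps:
l(r) = -7/8 + r/8
1/(-761 + l(-18)) = 1/(-761 + (-7/8 + (⅛)*(-18))) = 1/(-761 + (-7/8 - 9/4)) = 1/(-761 - 25/8) = 1/(-6113/8) = -8/6113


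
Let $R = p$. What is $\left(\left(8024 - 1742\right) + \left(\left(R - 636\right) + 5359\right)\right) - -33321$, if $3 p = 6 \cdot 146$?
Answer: $44618$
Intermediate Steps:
$p = 292$ ($p = \frac{6 \cdot 146}{3} = \frac{1}{3} \cdot 876 = 292$)
$R = 292$
$\left(\left(8024 - 1742\right) + \left(\left(R - 636\right) + 5359\right)\right) - -33321 = \left(\left(8024 - 1742\right) + \left(\left(292 - 636\right) + 5359\right)\right) - -33321 = \left(6282 + \left(-344 + 5359\right)\right) + 33321 = \left(6282 + 5015\right) + 33321 = 11297 + 33321 = 44618$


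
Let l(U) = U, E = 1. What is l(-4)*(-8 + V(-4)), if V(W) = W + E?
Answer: 44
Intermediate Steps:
V(W) = 1 + W (V(W) = W + 1 = 1 + W)
l(-4)*(-8 + V(-4)) = -4*(-8 + (1 - 4)) = -4*(-8 - 3) = -4*(-11) = 44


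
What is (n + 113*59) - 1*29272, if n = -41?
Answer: -22646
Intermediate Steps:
(n + 113*59) - 1*29272 = (-41 + 113*59) - 1*29272 = (-41 + 6667) - 29272 = 6626 - 29272 = -22646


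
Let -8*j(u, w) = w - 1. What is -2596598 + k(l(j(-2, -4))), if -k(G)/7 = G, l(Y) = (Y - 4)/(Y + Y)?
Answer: -25965791/10 ≈ -2.5966e+6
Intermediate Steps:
j(u, w) = ⅛ - w/8 (j(u, w) = -(w - 1)/8 = -(-1 + w)/8 = ⅛ - w/8)
l(Y) = (-4 + Y)/(2*Y) (l(Y) = (-4 + Y)/((2*Y)) = (-4 + Y)*(1/(2*Y)) = (-4 + Y)/(2*Y))
k(G) = -7*G
-2596598 + k(l(j(-2, -4))) = -2596598 - 7*(-4 + (⅛ - ⅛*(-4)))/(2*(⅛ - ⅛*(-4))) = -2596598 - 7*(-4 + (⅛ + ½))/(2*(⅛ + ½)) = -2596598 - 7*(-4 + 5/8)/(2*5/8) = -2596598 - 7*8*(-27)/(2*5*8) = -2596598 - 7*(-27/10) = -2596598 + 189/10 = -25965791/10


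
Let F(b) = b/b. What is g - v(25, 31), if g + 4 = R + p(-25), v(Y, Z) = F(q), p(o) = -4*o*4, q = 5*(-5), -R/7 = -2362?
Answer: 16929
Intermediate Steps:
R = 16534 (R = -7*(-2362) = 16534)
q = -25
F(b) = 1
p(o) = -16*o
v(Y, Z) = 1
g = 16930 (g = -4 + (16534 - 16*(-25)) = -4 + (16534 + 400) = -4 + 16934 = 16930)
g - v(25, 31) = 16930 - 1*1 = 16930 - 1 = 16929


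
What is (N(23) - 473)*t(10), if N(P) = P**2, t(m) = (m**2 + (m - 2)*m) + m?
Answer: 10640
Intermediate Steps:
t(m) = m + m**2 + m*(-2 + m) (t(m) = (m**2 + (-2 + m)*m) + m = (m**2 + m*(-2 + m)) + m = m + m**2 + m*(-2 + m))
(N(23) - 473)*t(10) = (23**2 - 473)*(10*(-1 + 2*10)) = (529 - 473)*(10*(-1 + 20)) = 56*(10*19) = 56*190 = 10640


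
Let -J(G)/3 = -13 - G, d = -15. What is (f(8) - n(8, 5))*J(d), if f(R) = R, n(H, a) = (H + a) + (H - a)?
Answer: 48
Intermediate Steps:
n(H, a) = 2*H
J(G) = 39 + 3*G (J(G) = -3*(-13 - G) = 39 + 3*G)
(f(8) - n(8, 5))*J(d) = (8 - 2*8)*(39 + 3*(-15)) = (8 - 1*16)*(39 - 45) = (8 - 16)*(-6) = -8*(-6) = 48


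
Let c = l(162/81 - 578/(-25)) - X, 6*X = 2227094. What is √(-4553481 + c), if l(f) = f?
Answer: I*√1108043598/15 ≈ 2219.2*I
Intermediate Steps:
X = 1113547/3 (X = (⅙)*2227094 = 1113547/3 ≈ 3.7118e+5)
c = -27836791/75 (c = (162/81 - 578/(-25)) - 1*1113547/3 = (162*(1/81) - 578*(-1/25)) - 1113547/3 = (2 + 578/25) - 1113547/3 = 628/25 - 1113547/3 = -27836791/75 ≈ -3.7116e+5)
√(-4553481 + c) = √(-4553481 - 27836791/75) = √(-369347866/75) = I*√1108043598/15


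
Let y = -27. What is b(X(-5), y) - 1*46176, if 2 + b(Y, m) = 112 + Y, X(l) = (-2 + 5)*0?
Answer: -46066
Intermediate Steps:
X(l) = 0 (X(l) = 3*0 = 0)
b(Y, m) = 110 + Y (b(Y, m) = -2 + (112 + Y) = 110 + Y)
b(X(-5), y) - 1*46176 = (110 + 0) - 1*46176 = 110 - 46176 = -46066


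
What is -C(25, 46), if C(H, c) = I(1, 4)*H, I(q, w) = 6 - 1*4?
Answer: -50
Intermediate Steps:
I(q, w) = 2 (I(q, w) = 6 - 4 = 2)
C(H, c) = 2*H
-C(25, 46) = -2*25 = -1*50 = -50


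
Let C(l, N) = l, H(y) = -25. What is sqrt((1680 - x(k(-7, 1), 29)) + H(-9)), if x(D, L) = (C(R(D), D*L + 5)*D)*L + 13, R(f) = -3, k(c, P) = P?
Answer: sqrt(1729) ≈ 41.581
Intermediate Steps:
x(D, L) = 13 - 3*D*L (x(D, L) = (-3*D)*L + 13 = -3*D*L + 13 = 13 - 3*D*L)
sqrt((1680 - x(k(-7, 1), 29)) + H(-9)) = sqrt((1680 - (13 - 3*1*29)) - 25) = sqrt((1680 - (13 - 87)) - 25) = sqrt((1680 - 1*(-74)) - 25) = sqrt((1680 + 74) - 25) = sqrt(1754 - 25) = sqrt(1729)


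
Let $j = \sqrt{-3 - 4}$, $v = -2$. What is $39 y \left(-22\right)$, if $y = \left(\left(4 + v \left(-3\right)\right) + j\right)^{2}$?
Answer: $-79794 - 17160 i \sqrt{7} \approx -79794.0 - 45401.0 i$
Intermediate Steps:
$j = i \sqrt{7}$ ($j = \sqrt{-7} = i \sqrt{7} \approx 2.6458 i$)
$y = \left(10 + i \sqrt{7}\right)^{2}$ ($y = \left(\left(4 - -6\right) + i \sqrt{7}\right)^{2} = \left(\left(4 + 6\right) + i \sqrt{7}\right)^{2} = \left(10 + i \sqrt{7}\right)^{2} \approx 93.0 + 52.915 i$)
$39 y \left(-22\right) = 39 \left(10 + i \sqrt{7}\right)^{2} \left(-22\right) = - 858 \left(10 + i \sqrt{7}\right)^{2}$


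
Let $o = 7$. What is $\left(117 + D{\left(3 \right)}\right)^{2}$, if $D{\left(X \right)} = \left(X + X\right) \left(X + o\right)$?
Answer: $31329$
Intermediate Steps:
$D{\left(X \right)} = 2 X \left(7 + X\right)$ ($D{\left(X \right)} = \left(X + X\right) \left(X + 7\right) = 2 X \left(7 + X\right)$)
$\left(117 + D{\left(3 \right)}\right)^{2} = \left(117 + 2 \cdot 3 \left(7 + 3\right)\right)^{2} = \left(117 + 2 \cdot 3 \cdot 10\right)^{2} = \left(117 + 60\right)^{2} = 177^{2} = 31329$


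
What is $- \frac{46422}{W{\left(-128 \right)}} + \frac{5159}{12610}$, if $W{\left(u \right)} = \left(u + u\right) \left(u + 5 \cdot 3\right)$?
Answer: $- \frac{109035467}{91195520} \approx -1.1956$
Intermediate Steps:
$W{\left(u \right)} = 2 u \left(15 + u\right)$ ($W{\left(u \right)} = 2 u \left(u + 15\right) = 2 u \left(15 + u\right)$)
$- \frac{46422}{W{\left(-128 \right)}} + \frac{5159}{12610} = - \frac{46422}{2 \left(-128\right) \left(15 - 128\right)} + \frac{5159}{12610} = - \frac{46422}{2 \left(-128\right) \left(-113\right)} + 5159 \cdot \frac{1}{12610} = - \frac{46422}{28928} + \frac{5159}{12610} = \left(-46422\right) \frac{1}{28928} + \frac{5159}{12610} = - \frac{23211}{14464} + \frac{5159}{12610} = - \frac{109035467}{91195520}$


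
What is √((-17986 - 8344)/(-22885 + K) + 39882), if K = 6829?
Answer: 59*√20511763/1338 ≈ 199.71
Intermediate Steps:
√((-17986 - 8344)/(-22885 + K) + 39882) = √((-17986 - 8344)/(-22885 + 6829) + 39882) = √(-26330/(-16056) + 39882) = √(-26330*(-1/16056) + 39882) = √(13165/8028 + 39882) = √(320185861/8028) = 59*√20511763/1338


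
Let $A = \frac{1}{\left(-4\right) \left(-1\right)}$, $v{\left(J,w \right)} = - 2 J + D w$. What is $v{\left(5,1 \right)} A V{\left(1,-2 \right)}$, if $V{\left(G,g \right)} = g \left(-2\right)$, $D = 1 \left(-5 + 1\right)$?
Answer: $-14$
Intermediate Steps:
$D = -4$ ($D = 1 \left(-4\right) = -4$)
$V{\left(G,g \right)} = - 2 g$
$v{\left(J,w \right)} = - 4 w - 2 J$ ($v{\left(J,w \right)} = - 2 J - 4 w = - 4 w - 2 J$)
$A = \frac{1}{4} \approx 0.25$
$v{\left(5,1 \right)} A V{\left(1,-2 \right)} = \left(\left(-4\right) 1 - 10\right) \frac{1}{4} \left(\left(-2\right) \left(-2\right)\right) = \left(-4 - 10\right) \frac{1}{4} \cdot 4 = \left(-14\right) \frac{1}{4} \cdot 4 = \left(- \frac{7}{2}\right) 4 = -14$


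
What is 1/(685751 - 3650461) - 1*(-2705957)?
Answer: 8022377777469/2964710 ≈ 2.7060e+6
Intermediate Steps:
1/(685751 - 3650461) - 1*(-2705957) = 1/(-2964710) + 2705957 = -1/2964710 + 2705957 = 8022377777469/2964710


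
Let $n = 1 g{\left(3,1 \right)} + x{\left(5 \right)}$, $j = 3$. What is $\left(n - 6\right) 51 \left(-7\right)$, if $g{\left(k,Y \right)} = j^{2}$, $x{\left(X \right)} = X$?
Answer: $-2856$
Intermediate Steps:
$g{\left(k,Y \right)} = 9$ ($g{\left(k,Y \right)} = 3^{2} = 9$)
$n = 14$ ($n = 1 \cdot 9 + 5 = 9 + 5 = 14$)
$\left(n - 6\right) 51 \left(-7\right) = \left(14 - 6\right) 51 \left(-7\right) = 8 \cdot 51 \left(-7\right) = 408 \left(-7\right) = -2856$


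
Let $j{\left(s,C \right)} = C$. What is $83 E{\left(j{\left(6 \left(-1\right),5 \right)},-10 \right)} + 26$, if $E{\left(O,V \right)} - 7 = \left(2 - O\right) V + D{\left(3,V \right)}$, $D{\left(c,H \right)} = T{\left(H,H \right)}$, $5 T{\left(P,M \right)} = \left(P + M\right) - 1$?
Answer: $\frac{13742}{5} \approx 2748.4$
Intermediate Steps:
$T{\left(P,M \right)} = - \frac{1}{5} + \frac{M}{5} + \frac{P}{5}$ ($T{\left(P,M \right)} = \frac{\left(P + M\right) - 1}{5} = \frac{\left(M + P\right) - 1}{5} = \frac{-1 + M + P}{5} = - \frac{1}{5} + \frac{M}{5} + \frac{P}{5}$)
$D{\left(c,H \right)} = - \frac{1}{5} + \frac{2 H}{5}$ ($D{\left(c,H \right)} = - \frac{1}{5} + \frac{H}{5} + \frac{H}{5} = - \frac{1}{5} + \frac{2 H}{5}$)
$E{\left(O,V \right)} = \frac{34}{5} + \frac{2 V}{5} + V \left(2 - O\right)$ ($E{\left(O,V \right)} = 7 + \left(\left(2 - O\right) V + \left(- \frac{1}{5} + \frac{2 V}{5}\right)\right) = 7 + \left(V \left(2 - O\right) + \left(- \frac{1}{5} + \frac{2 V}{5}\right)\right) = 7 + \left(- \frac{1}{5} + \frac{2 V}{5} + V \left(2 - O\right)\right) = \frac{34}{5} + \frac{2 V}{5} + V \left(2 - O\right)$)
$83 E{\left(j{\left(6 \left(-1\right),5 \right)},-10 \right)} + 26 = 83 \left(\frac{34}{5} + \frac{12}{5} \left(-10\right) - 5 \left(-10\right)\right) + 26 = 83 \left(\frac{34}{5} - 24 + 50\right) + 26 = 83 \cdot \frac{164}{5} + 26 = \frac{13612}{5} + 26 = \frac{13742}{5}$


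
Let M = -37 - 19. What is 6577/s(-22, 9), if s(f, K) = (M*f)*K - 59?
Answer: 6577/11029 ≈ 0.59634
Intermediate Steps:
M = -56
s(f, K) = -59 - 56*K*f (s(f, K) = (-56*f)*K - 59 = -56*K*f - 59 = -59 - 56*K*f)
6577/s(-22, 9) = 6577/(-59 - 56*9*(-22)) = 6577/(-59 + 11088) = 6577/11029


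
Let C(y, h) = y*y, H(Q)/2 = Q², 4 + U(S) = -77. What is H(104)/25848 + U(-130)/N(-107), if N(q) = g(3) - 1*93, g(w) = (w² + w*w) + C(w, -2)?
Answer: 146725/71082 ≈ 2.0642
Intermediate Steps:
U(S) = -81 (U(S) = -4 - 77 = -81)
H(Q) = 2*Q²
C(y, h) = y²
g(w) = 3*w² (g(w) = (w² + w*w) + w² = (w² + w²) + w² = 2*w² + w² = 3*w²)
N(q) = -66 (N(q) = 3*3² - 1*93 = 3*9 - 93 = 27 - 93 = -66)
H(104)/25848 + U(-130)/N(-107) = (2*104²)/25848 - 81/(-66) = (2*10816)*(1/25848) - 81*(-1/66) = 21632*(1/25848) + 27/22 = 2704/3231 + 27/22 = 146725/71082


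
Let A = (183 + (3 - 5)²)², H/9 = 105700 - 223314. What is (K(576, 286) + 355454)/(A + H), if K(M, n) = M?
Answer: -356030/1023557 ≈ -0.34784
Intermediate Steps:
H = -1058526 (H = 9*(105700 - 223314) = 9*(-117614) = -1058526)
A = 34969 (A = (183 + (-2)²)² = (183 + 4)² = 187² = 34969)
(K(576, 286) + 355454)/(A + H) = (576 + 355454)/(34969 - 1058526) = 356030/(-1023557) = 356030*(-1/1023557) = -356030/1023557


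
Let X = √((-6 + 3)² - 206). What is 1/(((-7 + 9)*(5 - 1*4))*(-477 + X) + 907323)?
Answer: 906369/821504764949 - 2*I*√197/821504764949 ≈ 1.1033e-6 - 3.4171e-11*I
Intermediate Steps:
X = I*√197 (X = √((-3)² - 206) = √(9 - 206) = √(-197) = I*√197 ≈ 14.036*I)
1/(((-7 + 9)*(5 - 1*4))*(-477 + X) + 907323) = 1/(((-7 + 9)*(5 - 1*4))*(-477 + I*√197) + 907323) = 1/((2*(5 - 4))*(-477 + I*√197) + 907323) = 1/((2*1)*(-477 + I*√197) + 907323) = 1/(2*(-477 + I*√197) + 907323) = 1/((-954 + 2*I*√197) + 907323) = 1/(906369 + 2*I*√197)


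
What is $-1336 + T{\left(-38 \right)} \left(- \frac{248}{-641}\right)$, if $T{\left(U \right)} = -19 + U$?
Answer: $- \frac{870512}{641} \approx -1358.1$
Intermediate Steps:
$-1336 + T{\left(-38 \right)} \left(- \frac{248}{-641}\right) = -1336 + \left(-19 - 38\right) \left(- \frac{248}{-641}\right) = -1336 - 57 \left(\left(-248\right) \left(- \frac{1}{641}\right)\right) = -1336 - \frac{14136}{641} = - \frac{870512}{641}$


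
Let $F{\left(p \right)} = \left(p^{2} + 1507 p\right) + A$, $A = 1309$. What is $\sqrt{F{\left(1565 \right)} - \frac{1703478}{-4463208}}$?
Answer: $\frac{\sqrt{73916785214060995}}{123978} \approx 2192.9$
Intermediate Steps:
$F{\left(p \right)} = 1309 + p^{2} + 1507 p$ ($F{\left(p \right)} = \left(p^{2} + 1507 p\right) + 1309 = 1309 + p^{2} + 1507 p$)
$\sqrt{F{\left(1565 \right)} - \frac{1703478}{-4463208}} = \sqrt{\left(1309 + 1565^{2} + 1507 \cdot 1565\right) - \frac{1703478}{-4463208}} = \sqrt{\left(1309 + 2449225 + 2358455\right) - - \frac{283913}{743868}} = \sqrt{4808989 + \frac{283913}{743868}} = \sqrt{\frac{3577253313365}{743868}} = \frac{\sqrt{73916785214060995}}{123978}$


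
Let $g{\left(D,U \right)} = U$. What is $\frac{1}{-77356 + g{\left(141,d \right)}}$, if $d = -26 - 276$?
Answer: $- \frac{1}{77658} \approx -1.2877 \cdot 10^{-5}$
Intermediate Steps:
$d = -302$
$\frac{1}{-77356 + g{\left(141,d \right)}} = \frac{1}{-77356 - 302} = \frac{1}{-77658} = - \frac{1}{77658}$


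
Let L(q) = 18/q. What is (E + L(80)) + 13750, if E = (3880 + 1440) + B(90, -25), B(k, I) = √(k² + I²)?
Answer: 762809/40 + 5*√349 ≈ 19164.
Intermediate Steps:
B(k, I) = √(I² + k²)
E = 5320 + 5*√349 (E = (3880 + 1440) + √((-25)² + 90²) = 5320 + √(625 + 8100) = 5320 + √8725 = 5320 + 5*√349 ≈ 5413.4)
(E + L(80)) + 13750 = ((5320 + 5*√349) + 18/80) + 13750 = ((5320 + 5*√349) + 18*(1/80)) + 13750 = ((5320 + 5*√349) + 9/40) + 13750 = (212809/40 + 5*√349) + 13750 = 762809/40 + 5*√349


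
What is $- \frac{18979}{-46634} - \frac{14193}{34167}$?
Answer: $- \frac{639089}{75873518} \approx -0.0084231$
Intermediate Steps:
$- \frac{18979}{-46634} - \frac{14193}{34167} = \left(-18979\right) \left(- \frac{1}{46634}\right) - \frac{4731}{11389} = \frac{18979}{46634} - \frac{4731}{11389} = - \frac{639089}{75873518}$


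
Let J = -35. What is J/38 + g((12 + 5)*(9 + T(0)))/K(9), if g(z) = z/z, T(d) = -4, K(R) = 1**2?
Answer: 3/38 ≈ 0.078947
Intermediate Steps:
K(R) = 1
g(z) = 1
J/38 + g((12 + 5)*(9 + T(0)))/K(9) = -35/38 + 1/1 = -35*1/38 + 1*1 = -35/38 + 1 = 3/38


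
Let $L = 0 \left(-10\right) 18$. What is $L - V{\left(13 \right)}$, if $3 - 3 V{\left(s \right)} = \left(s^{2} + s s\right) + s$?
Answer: $116$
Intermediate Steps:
$V{\left(s \right)} = 1 - \frac{2 s^{2}}{3} - \frac{s}{3}$ ($V{\left(s \right)} = 1 - \frac{\left(s^{2} + s s\right) + s}{3} = 1 - \frac{\left(s^{2} + s^{2}\right) + s}{3} = 1 - \frac{2 s^{2} + s}{3} = 1 - \frac{s + 2 s^{2}}{3} = 1 - \left(\frac{s}{3} + \frac{2 s^{2}}{3}\right) = 1 - \frac{2 s^{2}}{3} - \frac{s}{3}$)
$L = 0$ ($L = 0 \cdot 18 = 0$)
$L - V{\left(13 \right)} = 0 - \left(1 - \frac{2 \cdot 13^{2}}{3} - \frac{13}{3}\right) = 0 - \left(1 - \frac{338}{3} - \frac{13}{3}\right) = 0 - -116 = 0 + 116 = 116$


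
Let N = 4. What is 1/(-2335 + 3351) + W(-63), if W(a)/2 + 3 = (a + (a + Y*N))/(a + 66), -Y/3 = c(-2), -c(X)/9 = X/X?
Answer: -18287/1016 ≈ -17.999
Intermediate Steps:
c(X) = -9 (c(X) = -9*X/X = -9*1 = -9)
Y = 27 (Y = -3*(-9) = 27)
W(a) = -6 + 2*(108 + 2*a)/(66 + a) (W(a) = -6 + 2*((a + (a + 27*4))/(a + 66)) = -6 + 2*((a + (a + 108))/(66 + a)) = -6 + 2*((a + (108 + a))/(66 + a)) = -6 + 2*((108 + 2*a)/(66 + a)) = -6 + 2*(108 + 2*a)/(66 + a))
1/(-2335 + 3351) + W(-63) = 1/(-2335 + 3351) + 2*(-90 - 1*(-63))/(66 - 63) = 1/1016 + 2*(-90 + 63)/3 = 1/1016 + 2*(⅓)*(-27) = 1/1016 - 18 = -18287/1016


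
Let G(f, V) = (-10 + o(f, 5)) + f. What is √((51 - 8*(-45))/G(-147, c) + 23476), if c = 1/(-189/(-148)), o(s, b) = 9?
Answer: √128539369/74 ≈ 153.21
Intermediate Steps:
c = 148/189 (c = 1/(-189*(-1/148)) = 1/(189/148) = 148/189 ≈ 0.78307)
G(f, V) = -1 + f (G(f, V) = (-10 + 9) + f = -1 + f)
√((51 - 8*(-45))/G(-147, c) + 23476) = √((51 - 8*(-45))/(-1 - 147) + 23476) = √((51 + 360)/(-148) + 23476) = √(411*(-1/148) + 23476) = √(-411/148 + 23476) = √(3474037/148) = √128539369/74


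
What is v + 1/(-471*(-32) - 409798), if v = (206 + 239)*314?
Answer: 55155063979/394726 ≈ 1.3973e+5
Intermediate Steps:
v = 139730 (v = 445*314 = 139730)
v + 1/(-471*(-32) - 409798) = 139730 + 1/(-471*(-32) - 409798) = 139730 + 1/(15072 - 409798) = 139730 + 1/(-394726) = 139730 - 1/394726 = 55155063979/394726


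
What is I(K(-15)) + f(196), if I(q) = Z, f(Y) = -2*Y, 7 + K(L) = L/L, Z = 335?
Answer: -57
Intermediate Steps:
K(L) = -6 (K(L) = -7 + L/L = -7 + 1 = -6)
I(q) = 335
I(K(-15)) + f(196) = 335 - 2*196 = 335 - 392 = -57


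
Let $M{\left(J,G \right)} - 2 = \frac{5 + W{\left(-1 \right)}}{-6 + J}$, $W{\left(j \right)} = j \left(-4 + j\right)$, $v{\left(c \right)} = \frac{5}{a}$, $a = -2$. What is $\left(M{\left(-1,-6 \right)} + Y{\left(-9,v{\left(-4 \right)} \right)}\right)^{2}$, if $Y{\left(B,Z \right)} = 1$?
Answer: $\frac{121}{49} \approx 2.4694$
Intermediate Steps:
$v{\left(c \right)} = - \frac{5}{2}$ ($v{\left(c \right)} = \frac{5}{-2} = 5 \left(- \frac{1}{2}\right) = - \frac{5}{2}$)
$M{\left(J,G \right)} = 2 + \frac{10}{-6 + J}$ ($M{\left(J,G \right)} = 2 + \frac{5 - \left(-4 - 1\right)}{-6 + J} = 2 + \frac{5 - -5}{-6 + J} = 2 + \frac{5 + 5}{-6 + J} = 2 + \frac{10}{-6 + J}$)
$\left(M{\left(-1,-6 \right)} + Y{\left(-9,v{\left(-4 \right)} \right)}\right)^{2} = \left(\frac{2 \left(-1 - 1\right)}{-6 - 1} + 1\right)^{2} = \left(2 \frac{1}{-7} \left(-2\right) + 1\right)^{2} = \left(2 \left(- \frac{1}{7}\right) \left(-2\right) + 1\right)^{2} = \left(\frac{4}{7} + 1\right)^{2} = \left(\frac{11}{7}\right)^{2} = \frac{121}{49}$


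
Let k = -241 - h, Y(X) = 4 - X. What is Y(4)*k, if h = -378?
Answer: 0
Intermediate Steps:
k = 137 (k = -241 - 1*(-378) = -241 + 378 = 137)
Y(4)*k = (4 - 1*4)*137 = (4 - 4)*137 = 0*137 = 0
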